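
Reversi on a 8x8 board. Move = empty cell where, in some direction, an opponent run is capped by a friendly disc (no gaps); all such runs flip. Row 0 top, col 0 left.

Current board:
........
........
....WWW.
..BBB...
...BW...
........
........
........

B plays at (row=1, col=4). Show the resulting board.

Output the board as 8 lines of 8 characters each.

Place B at (1,4); scan 8 dirs for brackets.
Dir NW: first cell '.' (not opp) -> no flip
Dir N: first cell '.' (not opp) -> no flip
Dir NE: first cell '.' (not opp) -> no flip
Dir W: first cell '.' (not opp) -> no flip
Dir E: first cell '.' (not opp) -> no flip
Dir SW: first cell '.' (not opp) -> no flip
Dir S: opp run (2,4) capped by B -> flip
Dir SE: opp run (2,5), next='.' -> no flip
All flips: (2,4)

Answer: ........
....B...
....BWW.
..BBB...
...BW...
........
........
........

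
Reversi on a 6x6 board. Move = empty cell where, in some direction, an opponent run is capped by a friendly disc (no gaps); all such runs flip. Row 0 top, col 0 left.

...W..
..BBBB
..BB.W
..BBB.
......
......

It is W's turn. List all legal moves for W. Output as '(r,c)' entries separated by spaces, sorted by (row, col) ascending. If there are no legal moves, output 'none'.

(0,1): no bracket -> illegal
(0,2): no bracket -> illegal
(0,4): no bracket -> illegal
(0,5): flips 1 -> legal
(1,1): no bracket -> illegal
(2,1): flips 1 -> legal
(2,4): no bracket -> illegal
(3,1): no bracket -> illegal
(3,5): no bracket -> illegal
(4,1): no bracket -> illegal
(4,2): no bracket -> illegal
(4,3): flips 4 -> legal
(4,4): no bracket -> illegal
(4,5): no bracket -> illegal

Answer: (0,5) (2,1) (4,3)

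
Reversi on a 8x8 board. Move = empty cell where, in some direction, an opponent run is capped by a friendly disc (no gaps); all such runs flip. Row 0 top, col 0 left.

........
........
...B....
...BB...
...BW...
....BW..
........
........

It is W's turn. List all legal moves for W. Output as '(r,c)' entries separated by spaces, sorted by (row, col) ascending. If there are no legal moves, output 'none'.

(1,2): no bracket -> illegal
(1,3): no bracket -> illegal
(1,4): no bracket -> illegal
(2,2): flips 1 -> legal
(2,4): flips 1 -> legal
(2,5): no bracket -> illegal
(3,2): no bracket -> illegal
(3,5): no bracket -> illegal
(4,2): flips 1 -> legal
(4,5): no bracket -> illegal
(5,2): no bracket -> illegal
(5,3): flips 1 -> legal
(6,3): no bracket -> illegal
(6,4): flips 1 -> legal
(6,5): no bracket -> illegal

Answer: (2,2) (2,4) (4,2) (5,3) (6,4)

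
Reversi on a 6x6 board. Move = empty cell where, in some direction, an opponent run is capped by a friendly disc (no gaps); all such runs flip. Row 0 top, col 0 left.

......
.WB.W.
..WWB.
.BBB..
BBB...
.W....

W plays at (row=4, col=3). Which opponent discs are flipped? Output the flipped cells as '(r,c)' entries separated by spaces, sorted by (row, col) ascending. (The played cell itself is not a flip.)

Answer: (3,3)

Derivation:
Dir NW: opp run (3,2), next='.' -> no flip
Dir N: opp run (3,3) capped by W -> flip
Dir NE: first cell '.' (not opp) -> no flip
Dir W: opp run (4,2) (4,1) (4,0), next=edge -> no flip
Dir E: first cell '.' (not opp) -> no flip
Dir SW: first cell '.' (not opp) -> no flip
Dir S: first cell '.' (not opp) -> no flip
Dir SE: first cell '.' (not opp) -> no flip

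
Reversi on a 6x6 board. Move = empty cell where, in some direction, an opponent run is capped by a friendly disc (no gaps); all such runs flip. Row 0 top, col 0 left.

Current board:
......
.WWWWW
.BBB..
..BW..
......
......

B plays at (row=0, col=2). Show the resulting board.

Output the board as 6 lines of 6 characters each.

Place B at (0,2); scan 8 dirs for brackets.
Dir NW: edge -> no flip
Dir N: edge -> no flip
Dir NE: edge -> no flip
Dir W: first cell '.' (not opp) -> no flip
Dir E: first cell '.' (not opp) -> no flip
Dir SW: opp run (1,1), next='.' -> no flip
Dir S: opp run (1,2) capped by B -> flip
Dir SE: opp run (1,3), next='.' -> no flip
All flips: (1,2)

Answer: ..B...
.WBWWW
.BBB..
..BW..
......
......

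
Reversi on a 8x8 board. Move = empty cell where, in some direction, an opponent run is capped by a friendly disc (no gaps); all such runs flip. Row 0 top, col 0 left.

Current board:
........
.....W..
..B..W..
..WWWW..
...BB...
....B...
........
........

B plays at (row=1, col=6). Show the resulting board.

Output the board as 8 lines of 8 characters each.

Place B at (1,6); scan 8 dirs for brackets.
Dir NW: first cell '.' (not opp) -> no flip
Dir N: first cell '.' (not opp) -> no flip
Dir NE: first cell '.' (not opp) -> no flip
Dir W: opp run (1,5), next='.' -> no flip
Dir E: first cell '.' (not opp) -> no flip
Dir SW: opp run (2,5) (3,4) capped by B -> flip
Dir S: first cell '.' (not opp) -> no flip
Dir SE: first cell '.' (not opp) -> no flip
All flips: (2,5) (3,4)

Answer: ........
.....WB.
..B..B..
..WWBW..
...BB...
....B...
........
........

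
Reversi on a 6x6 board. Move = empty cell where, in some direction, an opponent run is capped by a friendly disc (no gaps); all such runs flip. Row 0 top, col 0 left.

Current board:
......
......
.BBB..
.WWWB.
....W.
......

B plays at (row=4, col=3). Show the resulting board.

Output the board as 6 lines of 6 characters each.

Answer: ......
......
.BBB..
.WBBB.
...BW.
......

Derivation:
Place B at (4,3); scan 8 dirs for brackets.
Dir NW: opp run (3,2) capped by B -> flip
Dir N: opp run (3,3) capped by B -> flip
Dir NE: first cell 'B' (not opp) -> no flip
Dir W: first cell '.' (not opp) -> no flip
Dir E: opp run (4,4), next='.' -> no flip
Dir SW: first cell '.' (not opp) -> no flip
Dir S: first cell '.' (not opp) -> no flip
Dir SE: first cell '.' (not opp) -> no flip
All flips: (3,2) (3,3)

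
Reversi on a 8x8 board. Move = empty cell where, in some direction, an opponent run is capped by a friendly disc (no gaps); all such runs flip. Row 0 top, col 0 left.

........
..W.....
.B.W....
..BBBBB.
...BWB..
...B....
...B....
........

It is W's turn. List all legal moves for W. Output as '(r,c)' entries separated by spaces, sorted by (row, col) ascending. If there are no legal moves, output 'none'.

(1,0): no bracket -> illegal
(1,1): no bracket -> illegal
(2,0): no bracket -> illegal
(2,2): flips 1 -> legal
(2,4): flips 1 -> legal
(2,5): no bracket -> illegal
(2,6): flips 1 -> legal
(2,7): no bracket -> illegal
(3,0): flips 1 -> legal
(3,1): no bracket -> illegal
(3,7): no bracket -> illegal
(4,1): flips 1 -> legal
(4,2): flips 1 -> legal
(4,6): flips 1 -> legal
(4,7): no bracket -> illegal
(5,2): no bracket -> illegal
(5,4): no bracket -> illegal
(5,5): no bracket -> illegal
(5,6): flips 2 -> legal
(6,2): flips 1 -> legal
(6,4): no bracket -> illegal
(7,2): no bracket -> illegal
(7,3): flips 4 -> legal
(7,4): no bracket -> illegal

Answer: (2,2) (2,4) (2,6) (3,0) (4,1) (4,2) (4,6) (5,6) (6,2) (7,3)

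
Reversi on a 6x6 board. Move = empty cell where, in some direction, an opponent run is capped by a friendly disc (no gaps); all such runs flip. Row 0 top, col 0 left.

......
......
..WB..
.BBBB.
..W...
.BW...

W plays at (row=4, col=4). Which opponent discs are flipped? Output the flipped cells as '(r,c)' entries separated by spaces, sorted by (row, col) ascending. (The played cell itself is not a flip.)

Dir NW: opp run (3,3) capped by W -> flip
Dir N: opp run (3,4), next='.' -> no flip
Dir NE: first cell '.' (not opp) -> no flip
Dir W: first cell '.' (not opp) -> no flip
Dir E: first cell '.' (not opp) -> no flip
Dir SW: first cell '.' (not opp) -> no flip
Dir S: first cell '.' (not opp) -> no flip
Dir SE: first cell '.' (not opp) -> no flip

Answer: (3,3)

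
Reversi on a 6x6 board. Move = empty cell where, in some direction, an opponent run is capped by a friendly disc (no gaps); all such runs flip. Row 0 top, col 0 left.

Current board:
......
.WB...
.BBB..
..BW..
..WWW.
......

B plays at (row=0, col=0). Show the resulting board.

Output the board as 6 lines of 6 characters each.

Answer: B.....
.BB...
.BBB..
..BW..
..WWW.
......

Derivation:
Place B at (0,0); scan 8 dirs for brackets.
Dir NW: edge -> no flip
Dir N: edge -> no flip
Dir NE: edge -> no flip
Dir W: edge -> no flip
Dir E: first cell '.' (not opp) -> no flip
Dir SW: edge -> no flip
Dir S: first cell '.' (not opp) -> no flip
Dir SE: opp run (1,1) capped by B -> flip
All flips: (1,1)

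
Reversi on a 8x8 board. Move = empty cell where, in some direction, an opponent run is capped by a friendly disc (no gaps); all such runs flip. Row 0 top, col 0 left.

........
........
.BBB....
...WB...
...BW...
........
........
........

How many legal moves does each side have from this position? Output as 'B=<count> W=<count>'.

-- B to move --
(2,4): no bracket -> illegal
(3,2): flips 1 -> legal
(3,5): no bracket -> illegal
(4,2): no bracket -> illegal
(4,5): flips 1 -> legal
(5,3): no bracket -> illegal
(5,4): flips 1 -> legal
(5,5): flips 2 -> legal
B mobility = 4
-- W to move --
(1,0): no bracket -> illegal
(1,1): flips 1 -> legal
(1,2): no bracket -> illegal
(1,3): flips 1 -> legal
(1,4): no bracket -> illegal
(2,0): no bracket -> illegal
(2,4): flips 1 -> legal
(2,5): no bracket -> illegal
(3,0): no bracket -> illegal
(3,1): no bracket -> illegal
(3,2): no bracket -> illegal
(3,5): flips 1 -> legal
(4,2): flips 1 -> legal
(4,5): no bracket -> illegal
(5,2): no bracket -> illegal
(5,3): flips 1 -> legal
(5,4): no bracket -> illegal
W mobility = 6

Answer: B=4 W=6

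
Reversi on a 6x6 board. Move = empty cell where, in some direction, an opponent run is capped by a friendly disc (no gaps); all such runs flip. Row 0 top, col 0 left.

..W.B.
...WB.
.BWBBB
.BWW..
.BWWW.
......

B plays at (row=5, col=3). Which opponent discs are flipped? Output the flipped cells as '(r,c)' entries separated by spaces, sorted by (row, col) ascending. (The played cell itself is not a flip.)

Answer: (3,3) (4,2) (4,3)

Derivation:
Dir NW: opp run (4,2) capped by B -> flip
Dir N: opp run (4,3) (3,3) capped by B -> flip
Dir NE: opp run (4,4), next='.' -> no flip
Dir W: first cell '.' (not opp) -> no flip
Dir E: first cell '.' (not opp) -> no flip
Dir SW: edge -> no flip
Dir S: edge -> no flip
Dir SE: edge -> no flip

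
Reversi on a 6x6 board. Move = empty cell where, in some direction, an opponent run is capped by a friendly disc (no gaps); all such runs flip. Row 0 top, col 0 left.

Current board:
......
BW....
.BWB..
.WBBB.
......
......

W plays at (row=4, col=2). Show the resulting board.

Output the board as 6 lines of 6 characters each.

Answer: ......
BW....
.BWB..
.WWBB.
..W...
......

Derivation:
Place W at (4,2); scan 8 dirs for brackets.
Dir NW: first cell 'W' (not opp) -> no flip
Dir N: opp run (3,2) capped by W -> flip
Dir NE: opp run (3,3), next='.' -> no flip
Dir W: first cell '.' (not opp) -> no flip
Dir E: first cell '.' (not opp) -> no flip
Dir SW: first cell '.' (not opp) -> no flip
Dir S: first cell '.' (not opp) -> no flip
Dir SE: first cell '.' (not opp) -> no flip
All flips: (3,2)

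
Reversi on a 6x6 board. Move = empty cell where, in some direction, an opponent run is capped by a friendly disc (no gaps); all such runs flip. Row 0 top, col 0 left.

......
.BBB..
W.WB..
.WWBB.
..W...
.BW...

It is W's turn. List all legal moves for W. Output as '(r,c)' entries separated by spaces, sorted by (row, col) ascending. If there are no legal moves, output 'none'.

(0,0): flips 1 -> legal
(0,1): no bracket -> illegal
(0,2): flips 2 -> legal
(0,3): no bracket -> illegal
(0,4): flips 1 -> legal
(1,0): no bracket -> illegal
(1,4): flips 1 -> legal
(2,1): no bracket -> illegal
(2,4): flips 2 -> legal
(2,5): no bracket -> illegal
(3,5): flips 2 -> legal
(4,0): no bracket -> illegal
(4,1): no bracket -> illegal
(4,3): no bracket -> illegal
(4,4): flips 1 -> legal
(4,5): no bracket -> illegal
(5,0): flips 1 -> legal

Answer: (0,0) (0,2) (0,4) (1,4) (2,4) (3,5) (4,4) (5,0)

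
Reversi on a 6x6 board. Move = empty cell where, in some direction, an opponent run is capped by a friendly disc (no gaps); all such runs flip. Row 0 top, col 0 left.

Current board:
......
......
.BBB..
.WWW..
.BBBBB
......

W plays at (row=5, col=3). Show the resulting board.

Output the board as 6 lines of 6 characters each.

Place W at (5,3); scan 8 dirs for brackets.
Dir NW: opp run (4,2) capped by W -> flip
Dir N: opp run (4,3) capped by W -> flip
Dir NE: opp run (4,4), next='.' -> no flip
Dir W: first cell '.' (not opp) -> no flip
Dir E: first cell '.' (not opp) -> no flip
Dir SW: edge -> no flip
Dir S: edge -> no flip
Dir SE: edge -> no flip
All flips: (4,2) (4,3)

Answer: ......
......
.BBB..
.WWW..
.BWWBB
...W..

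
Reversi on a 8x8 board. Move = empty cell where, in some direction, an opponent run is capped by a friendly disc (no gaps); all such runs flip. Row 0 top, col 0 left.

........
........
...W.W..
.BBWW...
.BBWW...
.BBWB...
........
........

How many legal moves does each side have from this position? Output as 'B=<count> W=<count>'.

Answer: B=6 W=10

Derivation:
-- B to move --
(1,2): no bracket -> illegal
(1,3): no bracket -> illegal
(1,4): flips 1 -> legal
(1,5): no bracket -> illegal
(1,6): flips 3 -> legal
(2,2): no bracket -> illegal
(2,4): flips 3 -> legal
(2,6): no bracket -> illegal
(3,5): flips 2 -> legal
(3,6): no bracket -> illegal
(4,5): flips 2 -> legal
(5,5): no bracket -> illegal
(6,2): no bracket -> illegal
(6,3): no bracket -> illegal
(6,4): flips 1 -> legal
B mobility = 6
-- W to move --
(2,0): flips 2 -> legal
(2,1): flips 1 -> legal
(2,2): no bracket -> illegal
(3,0): flips 2 -> legal
(4,0): flips 2 -> legal
(4,5): no bracket -> illegal
(5,0): flips 4 -> legal
(5,5): flips 1 -> legal
(6,0): flips 2 -> legal
(6,1): flips 1 -> legal
(6,2): no bracket -> illegal
(6,3): no bracket -> illegal
(6,4): flips 1 -> legal
(6,5): flips 1 -> legal
W mobility = 10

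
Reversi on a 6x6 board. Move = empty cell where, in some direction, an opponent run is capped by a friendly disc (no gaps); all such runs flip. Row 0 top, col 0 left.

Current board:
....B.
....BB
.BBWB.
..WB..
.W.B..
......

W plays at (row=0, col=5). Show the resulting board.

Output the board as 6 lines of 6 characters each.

Answer: ....BW
....WB
.BBWB.
..WB..
.W.B..
......

Derivation:
Place W at (0,5); scan 8 dirs for brackets.
Dir NW: edge -> no flip
Dir N: edge -> no flip
Dir NE: edge -> no flip
Dir W: opp run (0,4), next='.' -> no flip
Dir E: edge -> no flip
Dir SW: opp run (1,4) capped by W -> flip
Dir S: opp run (1,5), next='.' -> no flip
Dir SE: edge -> no flip
All flips: (1,4)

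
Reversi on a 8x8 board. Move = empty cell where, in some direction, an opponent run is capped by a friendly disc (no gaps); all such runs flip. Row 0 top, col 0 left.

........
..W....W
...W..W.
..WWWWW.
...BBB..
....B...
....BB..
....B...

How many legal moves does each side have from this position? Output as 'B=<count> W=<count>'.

-- B to move --
(0,1): flips 3 -> legal
(0,2): no bracket -> illegal
(0,3): no bracket -> illegal
(0,6): no bracket -> illegal
(0,7): no bracket -> illegal
(1,1): no bracket -> illegal
(1,3): flips 2 -> legal
(1,4): no bracket -> illegal
(1,5): no bracket -> illegal
(1,6): no bracket -> illegal
(2,1): flips 1 -> legal
(2,2): flips 1 -> legal
(2,4): flips 1 -> legal
(2,5): flips 2 -> legal
(2,7): flips 1 -> legal
(3,1): no bracket -> illegal
(3,7): no bracket -> illegal
(4,1): no bracket -> illegal
(4,2): no bracket -> illegal
(4,6): no bracket -> illegal
(4,7): no bracket -> illegal
B mobility = 7
-- W to move --
(4,2): no bracket -> illegal
(4,6): no bracket -> illegal
(5,2): flips 1 -> legal
(5,3): flips 2 -> legal
(5,5): flips 2 -> legal
(5,6): flips 1 -> legal
(6,3): flips 2 -> legal
(6,6): no bracket -> illegal
(7,3): no bracket -> illegal
(7,5): no bracket -> illegal
(7,6): flips 3 -> legal
W mobility = 6

Answer: B=7 W=6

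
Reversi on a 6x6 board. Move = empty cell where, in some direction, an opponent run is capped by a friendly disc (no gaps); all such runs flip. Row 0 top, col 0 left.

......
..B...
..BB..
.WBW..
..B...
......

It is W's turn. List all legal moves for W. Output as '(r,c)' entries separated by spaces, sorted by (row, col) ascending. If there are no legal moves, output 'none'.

Answer: (1,1) (1,3) (5,1) (5,3)

Derivation:
(0,1): no bracket -> illegal
(0,2): no bracket -> illegal
(0,3): no bracket -> illegal
(1,1): flips 1 -> legal
(1,3): flips 2 -> legal
(1,4): no bracket -> illegal
(2,1): no bracket -> illegal
(2,4): no bracket -> illegal
(3,4): no bracket -> illegal
(4,1): no bracket -> illegal
(4,3): no bracket -> illegal
(5,1): flips 1 -> legal
(5,2): no bracket -> illegal
(5,3): flips 1 -> legal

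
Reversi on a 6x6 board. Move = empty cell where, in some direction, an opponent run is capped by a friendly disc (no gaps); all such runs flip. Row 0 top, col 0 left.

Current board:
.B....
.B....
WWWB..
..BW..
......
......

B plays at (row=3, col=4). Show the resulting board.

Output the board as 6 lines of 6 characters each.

Place B at (3,4); scan 8 dirs for brackets.
Dir NW: first cell 'B' (not opp) -> no flip
Dir N: first cell '.' (not opp) -> no flip
Dir NE: first cell '.' (not opp) -> no flip
Dir W: opp run (3,3) capped by B -> flip
Dir E: first cell '.' (not opp) -> no flip
Dir SW: first cell '.' (not opp) -> no flip
Dir S: first cell '.' (not opp) -> no flip
Dir SE: first cell '.' (not opp) -> no flip
All flips: (3,3)

Answer: .B....
.B....
WWWB..
..BBB.
......
......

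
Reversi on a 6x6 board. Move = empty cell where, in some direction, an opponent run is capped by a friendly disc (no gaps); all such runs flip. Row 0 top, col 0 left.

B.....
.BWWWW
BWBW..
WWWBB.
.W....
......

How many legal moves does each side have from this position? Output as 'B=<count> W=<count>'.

-- B to move --
(0,1): flips 2 -> legal
(0,2): flips 1 -> legal
(0,3): flips 2 -> legal
(0,4): flips 1 -> legal
(0,5): no bracket -> illegal
(1,0): no bracket -> illegal
(2,4): flips 1 -> legal
(2,5): no bracket -> illegal
(4,0): flips 2 -> legal
(4,2): flips 2 -> legal
(4,3): no bracket -> illegal
(5,0): no bracket -> illegal
(5,1): flips 3 -> legal
(5,2): no bracket -> illegal
B mobility = 8
-- W to move --
(0,1): flips 1 -> legal
(0,2): no bracket -> illegal
(1,0): flips 2 -> legal
(2,4): no bracket -> illegal
(2,5): no bracket -> illegal
(3,5): flips 2 -> legal
(4,2): no bracket -> illegal
(4,3): flips 1 -> legal
(4,4): no bracket -> illegal
(4,5): flips 1 -> legal
W mobility = 5

Answer: B=8 W=5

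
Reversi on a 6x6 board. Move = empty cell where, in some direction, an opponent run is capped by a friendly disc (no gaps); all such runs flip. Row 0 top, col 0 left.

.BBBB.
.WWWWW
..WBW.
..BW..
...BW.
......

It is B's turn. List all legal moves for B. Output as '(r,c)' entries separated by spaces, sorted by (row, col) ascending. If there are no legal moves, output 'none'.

Answer: (0,5) (2,0) (2,1) (2,5) (3,1) (3,4) (3,5) (4,5)

Derivation:
(0,0): no bracket -> illegal
(0,5): flips 1 -> legal
(1,0): no bracket -> illegal
(2,0): flips 1 -> legal
(2,1): flips 3 -> legal
(2,5): flips 2 -> legal
(3,1): flips 2 -> legal
(3,4): flips 3 -> legal
(3,5): flips 2 -> legal
(4,2): no bracket -> illegal
(4,5): flips 1 -> legal
(5,3): no bracket -> illegal
(5,4): no bracket -> illegal
(5,5): no bracket -> illegal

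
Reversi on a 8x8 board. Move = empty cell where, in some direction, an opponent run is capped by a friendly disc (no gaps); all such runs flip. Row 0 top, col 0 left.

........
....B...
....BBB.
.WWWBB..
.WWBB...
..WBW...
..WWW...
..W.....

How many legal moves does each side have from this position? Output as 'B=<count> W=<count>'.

-- B to move --
(2,0): flips 2 -> legal
(2,1): flips 1 -> legal
(2,2): flips 1 -> legal
(2,3): flips 1 -> legal
(3,0): flips 3 -> legal
(4,0): flips 2 -> legal
(4,5): no bracket -> illegal
(5,0): no bracket -> illegal
(5,1): flips 3 -> legal
(5,5): flips 1 -> legal
(6,1): flips 1 -> legal
(6,5): flips 1 -> legal
(7,1): flips 1 -> legal
(7,3): flips 1 -> legal
(7,4): flips 2 -> legal
(7,5): flips 1 -> legal
B mobility = 14
-- W to move --
(0,3): no bracket -> illegal
(0,4): flips 4 -> legal
(0,5): no bracket -> illegal
(1,3): no bracket -> illegal
(1,5): flips 1 -> legal
(1,6): flips 3 -> legal
(1,7): flips 4 -> legal
(2,3): no bracket -> illegal
(2,7): no bracket -> illegal
(3,6): flips 2 -> legal
(3,7): no bracket -> illegal
(4,5): flips 2 -> legal
(4,6): no bracket -> illegal
(5,5): flips 1 -> legal
W mobility = 7

Answer: B=14 W=7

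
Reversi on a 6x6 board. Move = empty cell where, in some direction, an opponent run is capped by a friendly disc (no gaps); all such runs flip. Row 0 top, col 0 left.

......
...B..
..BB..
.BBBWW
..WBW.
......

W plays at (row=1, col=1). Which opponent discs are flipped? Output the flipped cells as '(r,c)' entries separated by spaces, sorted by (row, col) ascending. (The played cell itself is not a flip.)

Dir NW: first cell '.' (not opp) -> no flip
Dir N: first cell '.' (not opp) -> no flip
Dir NE: first cell '.' (not opp) -> no flip
Dir W: first cell '.' (not opp) -> no flip
Dir E: first cell '.' (not opp) -> no flip
Dir SW: first cell '.' (not opp) -> no flip
Dir S: first cell '.' (not opp) -> no flip
Dir SE: opp run (2,2) (3,3) capped by W -> flip

Answer: (2,2) (3,3)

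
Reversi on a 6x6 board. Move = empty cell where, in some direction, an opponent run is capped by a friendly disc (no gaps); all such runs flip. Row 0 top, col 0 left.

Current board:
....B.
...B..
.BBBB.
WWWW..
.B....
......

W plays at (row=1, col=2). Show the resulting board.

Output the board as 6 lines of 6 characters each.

Place W at (1,2); scan 8 dirs for brackets.
Dir NW: first cell '.' (not opp) -> no flip
Dir N: first cell '.' (not opp) -> no flip
Dir NE: first cell '.' (not opp) -> no flip
Dir W: first cell '.' (not opp) -> no flip
Dir E: opp run (1,3), next='.' -> no flip
Dir SW: opp run (2,1) capped by W -> flip
Dir S: opp run (2,2) capped by W -> flip
Dir SE: opp run (2,3), next='.' -> no flip
All flips: (2,1) (2,2)

Answer: ....B.
..WB..
.WWBB.
WWWW..
.B....
......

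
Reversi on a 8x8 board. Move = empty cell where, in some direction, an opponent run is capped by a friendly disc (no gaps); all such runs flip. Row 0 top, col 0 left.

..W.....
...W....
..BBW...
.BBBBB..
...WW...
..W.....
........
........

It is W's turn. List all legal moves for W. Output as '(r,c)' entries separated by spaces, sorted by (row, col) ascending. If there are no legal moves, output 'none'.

Answer: (1,1) (2,1) (2,5) (2,6) (4,0) (4,2) (4,6)

Derivation:
(1,1): flips 2 -> legal
(1,2): no bracket -> illegal
(1,4): no bracket -> illegal
(2,0): no bracket -> illegal
(2,1): flips 3 -> legal
(2,5): flips 1 -> legal
(2,6): flips 1 -> legal
(3,0): no bracket -> illegal
(3,6): no bracket -> illegal
(4,0): flips 2 -> legal
(4,1): no bracket -> illegal
(4,2): flips 1 -> legal
(4,5): no bracket -> illegal
(4,6): flips 1 -> legal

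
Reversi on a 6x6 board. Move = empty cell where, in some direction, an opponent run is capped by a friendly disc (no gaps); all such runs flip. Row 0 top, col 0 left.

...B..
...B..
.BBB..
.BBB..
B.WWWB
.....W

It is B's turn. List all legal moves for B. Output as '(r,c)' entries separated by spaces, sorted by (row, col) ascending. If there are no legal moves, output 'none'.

Answer: (4,1) (5,1) (5,2) (5,3) (5,4)

Derivation:
(3,4): no bracket -> illegal
(3,5): no bracket -> illegal
(4,1): flips 3 -> legal
(5,1): flips 1 -> legal
(5,2): flips 1 -> legal
(5,3): flips 2 -> legal
(5,4): flips 1 -> legal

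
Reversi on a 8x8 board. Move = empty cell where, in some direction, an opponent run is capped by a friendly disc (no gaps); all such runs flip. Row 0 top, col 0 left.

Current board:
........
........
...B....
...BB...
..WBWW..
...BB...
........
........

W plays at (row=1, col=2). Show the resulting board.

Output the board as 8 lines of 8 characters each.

Place W at (1,2); scan 8 dirs for brackets.
Dir NW: first cell '.' (not opp) -> no flip
Dir N: first cell '.' (not opp) -> no flip
Dir NE: first cell '.' (not opp) -> no flip
Dir W: first cell '.' (not opp) -> no flip
Dir E: first cell '.' (not opp) -> no flip
Dir SW: first cell '.' (not opp) -> no flip
Dir S: first cell '.' (not opp) -> no flip
Dir SE: opp run (2,3) (3,4) capped by W -> flip
All flips: (2,3) (3,4)

Answer: ........
..W.....
...W....
...BW...
..WBWW..
...BB...
........
........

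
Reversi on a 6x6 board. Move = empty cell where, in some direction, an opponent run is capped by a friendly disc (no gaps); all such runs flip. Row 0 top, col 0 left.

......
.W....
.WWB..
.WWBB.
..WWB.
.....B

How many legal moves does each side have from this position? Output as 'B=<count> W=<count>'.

Answer: B=7 W=6

Derivation:
-- B to move --
(0,0): flips 2 -> legal
(0,1): no bracket -> illegal
(0,2): no bracket -> illegal
(1,0): no bracket -> illegal
(1,2): no bracket -> illegal
(1,3): no bracket -> illegal
(2,0): flips 2 -> legal
(3,0): flips 2 -> legal
(4,0): no bracket -> illegal
(4,1): flips 3 -> legal
(5,1): flips 1 -> legal
(5,2): flips 1 -> legal
(5,3): flips 1 -> legal
(5,4): no bracket -> illegal
B mobility = 7
-- W to move --
(1,2): no bracket -> illegal
(1,3): flips 2 -> legal
(1,4): flips 1 -> legal
(2,4): flips 2 -> legal
(2,5): flips 1 -> legal
(3,5): flips 2 -> legal
(4,5): flips 1 -> legal
(5,3): no bracket -> illegal
(5,4): no bracket -> illegal
W mobility = 6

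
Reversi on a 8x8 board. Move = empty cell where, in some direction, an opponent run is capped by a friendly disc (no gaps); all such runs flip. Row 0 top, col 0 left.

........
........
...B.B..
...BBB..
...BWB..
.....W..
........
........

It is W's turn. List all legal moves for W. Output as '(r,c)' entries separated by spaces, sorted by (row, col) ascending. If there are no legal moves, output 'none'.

Answer: (1,5) (2,2) (2,4) (2,6) (4,2) (4,6)

Derivation:
(1,2): no bracket -> illegal
(1,3): no bracket -> illegal
(1,4): no bracket -> illegal
(1,5): flips 3 -> legal
(1,6): no bracket -> illegal
(2,2): flips 1 -> legal
(2,4): flips 1 -> legal
(2,6): flips 1 -> legal
(3,2): no bracket -> illegal
(3,6): no bracket -> illegal
(4,2): flips 1 -> legal
(4,6): flips 1 -> legal
(5,2): no bracket -> illegal
(5,3): no bracket -> illegal
(5,4): no bracket -> illegal
(5,6): no bracket -> illegal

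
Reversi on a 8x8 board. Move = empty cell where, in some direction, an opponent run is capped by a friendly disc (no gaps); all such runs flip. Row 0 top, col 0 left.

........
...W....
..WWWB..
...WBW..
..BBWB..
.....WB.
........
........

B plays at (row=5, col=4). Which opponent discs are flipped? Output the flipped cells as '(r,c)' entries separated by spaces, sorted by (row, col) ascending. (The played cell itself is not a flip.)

Dir NW: first cell 'B' (not opp) -> no flip
Dir N: opp run (4,4) capped by B -> flip
Dir NE: first cell 'B' (not opp) -> no flip
Dir W: first cell '.' (not opp) -> no flip
Dir E: opp run (5,5) capped by B -> flip
Dir SW: first cell '.' (not opp) -> no flip
Dir S: first cell '.' (not opp) -> no flip
Dir SE: first cell '.' (not opp) -> no flip

Answer: (4,4) (5,5)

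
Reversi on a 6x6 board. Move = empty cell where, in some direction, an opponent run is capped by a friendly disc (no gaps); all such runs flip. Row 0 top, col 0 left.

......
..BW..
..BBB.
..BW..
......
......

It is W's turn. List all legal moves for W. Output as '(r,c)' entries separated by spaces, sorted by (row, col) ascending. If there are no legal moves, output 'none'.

(0,1): no bracket -> illegal
(0,2): no bracket -> illegal
(0,3): no bracket -> illegal
(1,1): flips 2 -> legal
(1,4): no bracket -> illegal
(1,5): flips 1 -> legal
(2,1): no bracket -> illegal
(2,5): no bracket -> illegal
(3,1): flips 2 -> legal
(3,4): no bracket -> illegal
(3,5): flips 1 -> legal
(4,1): no bracket -> illegal
(4,2): no bracket -> illegal
(4,3): no bracket -> illegal

Answer: (1,1) (1,5) (3,1) (3,5)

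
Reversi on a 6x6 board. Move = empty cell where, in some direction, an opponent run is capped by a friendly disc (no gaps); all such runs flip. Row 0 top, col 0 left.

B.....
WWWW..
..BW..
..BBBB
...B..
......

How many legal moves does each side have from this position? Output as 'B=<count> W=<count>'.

Answer: B=7 W=7

Derivation:
-- B to move --
(0,1): flips 2 -> legal
(0,2): flips 1 -> legal
(0,3): flips 2 -> legal
(0,4): flips 1 -> legal
(1,4): flips 1 -> legal
(2,0): flips 1 -> legal
(2,1): no bracket -> illegal
(2,4): flips 1 -> legal
B mobility = 7
-- W to move --
(0,1): no bracket -> illegal
(2,1): flips 1 -> legal
(2,4): no bracket -> illegal
(2,5): no bracket -> illegal
(3,1): flips 1 -> legal
(4,1): flips 1 -> legal
(4,2): flips 2 -> legal
(4,4): flips 2 -> legal
(4,5): flips 1 -> legal
(5,2): no bracket -> illegal
(5,3): flips 2 -> legal
(5,4): no bracket -> illegal
W mobility = 7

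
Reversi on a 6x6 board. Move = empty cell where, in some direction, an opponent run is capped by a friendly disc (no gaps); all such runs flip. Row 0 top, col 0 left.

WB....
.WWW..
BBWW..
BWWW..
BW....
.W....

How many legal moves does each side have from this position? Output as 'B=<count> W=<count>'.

Answer: B=8 W=2

Derivation:
-- B to move --
(0,2): flips 1 -> legal
(0,3): flips 1 -> legal
(0,4): flips 3 -> legal
(1,0): no bracket -> illegal
(1,4): no bracket -> illegal
(2,4): flips 2 -> legal
(3,4): flips 5 -> legal
(4,2): flips 2 -> legal
(4,3): flips 1 -> legal
(4,4): no bracket -> illegal
(5,0): no bracket -> illegal
(5,2): flips 1 -> legal
B mobility = 8
-- W to move --
(0,2): flips 1 -> legal
(1,0): flips 1 -> legal
(5,0): no bracket -> illegal
W mobility = 2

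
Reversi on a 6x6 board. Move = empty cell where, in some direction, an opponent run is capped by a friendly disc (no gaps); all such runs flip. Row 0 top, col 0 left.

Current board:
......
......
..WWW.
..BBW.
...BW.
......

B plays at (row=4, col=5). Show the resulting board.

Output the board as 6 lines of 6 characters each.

Place B at (4,5); scan 8 dirs for brackets.
Dir NW: opp run (3,4) (2,3), next='.' -> no flip
Dir N: first cell '.' (not opp) -> no flip
Dir NE: edge -> no flip
Dir W: opp run (4,4) capped by B -> flip
Dir E: edge -> no flip
Dir SW: first cell '.' (not opp) -> no flip
Dir S: first cell '.' (not opp) -> no flip
Dir SE: edge -> no flip
All flips: (4,4)

Answer: ......
......
..WWW.
..BBW.
...BBB
......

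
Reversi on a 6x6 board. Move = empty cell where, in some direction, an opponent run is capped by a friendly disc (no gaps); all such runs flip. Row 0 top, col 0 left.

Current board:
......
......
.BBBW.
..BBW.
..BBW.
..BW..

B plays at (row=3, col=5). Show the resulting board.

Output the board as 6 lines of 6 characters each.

Answer: ......
......
.BBBW.
..BBBB
..BBW.
..BW..

Derivation:
Place B at (3,5); scan 8 dirs for brackets.
Dir NW: opp run (2,4), next='.' -> no flip
Dir N: first cell '.' (not opp) -> no flip
Dir NE: edge -> no flip
Dir W: opp run (3,4) capped by B -> flip
Dir E: edge -> no flip
Dir SW: opp run (4,4) (5,3), next=edge -> no flip
Dir S: first cell '.' (not opp) -> no flip
Dir SE: edge -> no flip
All flips: (3,4)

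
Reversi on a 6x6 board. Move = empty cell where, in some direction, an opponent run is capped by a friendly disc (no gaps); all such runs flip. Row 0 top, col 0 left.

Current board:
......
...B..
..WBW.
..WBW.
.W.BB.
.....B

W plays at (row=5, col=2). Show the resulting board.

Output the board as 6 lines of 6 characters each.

Answer: ......
...B..
..WBW.
..WBW.
.W.WB.
..W..B

Derivation:
Place W at (5,2); scan 8 dirs for brackets.
Dir NW: first cell 'W' (not opp) -> no flip
Dir N: first cell '.' (not opp) -> no flip
Dir NE: opp run (4,3) capped by W -> flip
Dir W: first cell '.' (not opp) -> no flip
Dir E: first cell '.' (not opp) -> no flip
Dir SW: edge -> no flip
Dir S: edge -> no flip
Dir SE: edge -> no flip
All flips: (4,3)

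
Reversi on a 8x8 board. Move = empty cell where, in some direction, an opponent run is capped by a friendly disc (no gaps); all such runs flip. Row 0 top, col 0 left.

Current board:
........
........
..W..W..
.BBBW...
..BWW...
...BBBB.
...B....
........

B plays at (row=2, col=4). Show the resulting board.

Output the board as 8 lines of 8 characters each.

Place B at (2,4); scan 8 dirs for brackets.
Dir NW: first cell '.' (not opp) -> no flip
Dir N: first cell '.' (not opp) -> no flip
Dir NE: first cell '.' (not opp) -> no flip
Dir W: first cell '.' (not opp) -> no flip
Dir E: opp run (2,5), next='.' -> no flip
Dir SW: first cell 'B' (not opp) -> no flip
Dir S: opp run (3,4) (4,4) capped by B -> flip
Dir SE: first cell '.' (not opp) -> no flip
All flips: (3,4) (4,4)

Answer: ........
........
..W.BW..
.BBBB...
..BWB...
...BBBB.
...B....
........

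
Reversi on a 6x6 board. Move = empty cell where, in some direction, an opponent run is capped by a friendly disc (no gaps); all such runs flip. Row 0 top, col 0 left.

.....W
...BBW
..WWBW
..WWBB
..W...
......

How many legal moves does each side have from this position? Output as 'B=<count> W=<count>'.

Answer: B=6 W=5

Derivation:
-- B to move --
(0,4): no bracket -> illegal
(1,1): no bracket -> illegal
(1,2): flips 1 -> legal
(2,1): flips 2 -> legal
(3,1): flips 3 -> legal
(4,1): flips 2 -> legal
(4,3): flips 2 -> legal
(4,4): no bracket -> illegal
(5,1): flips 2 -> legal
(5,2): no bracket -> illegal
(5,3): no bracket -> illegal
B mobility = 6
-- W to move --
(0,2): no bracket -> illegal
(0,3): flips 2 -> legal
(0,4): flips 1 -> legal
(1,2): flips 2 -> legal
(4,3): flips 1 -> legal
(4,4): no bracket -> illegal
(4,5): flips 2 -> legal
W mobility = 5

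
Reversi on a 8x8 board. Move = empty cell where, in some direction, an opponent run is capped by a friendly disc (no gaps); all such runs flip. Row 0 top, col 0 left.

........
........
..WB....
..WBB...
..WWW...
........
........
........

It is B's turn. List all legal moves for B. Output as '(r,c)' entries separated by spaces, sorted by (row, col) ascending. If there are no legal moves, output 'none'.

(1,1): flips 1 -> legal
(1,2): no bracket -> illegal
(1,3): no bracket -> illegal
(2,1): flips 1 -> legal
(3,1): flips 1 -> legal
(3,5): no bracket -> illegal
(4,1): flips 1 -> legal
(4,5): no bracket -> illegal
(5,1): flips 1 -> legal
(5,2): flips 1 -> legal
(5,3): flips 1 -> legal
(5,4): flips 1 -> legal
(5,5): flips 1 -> legal

Answer: (1,1) (2,1) (3,1) (4,1) (5,1) (5,2) (5,3) (5,4) (5,5)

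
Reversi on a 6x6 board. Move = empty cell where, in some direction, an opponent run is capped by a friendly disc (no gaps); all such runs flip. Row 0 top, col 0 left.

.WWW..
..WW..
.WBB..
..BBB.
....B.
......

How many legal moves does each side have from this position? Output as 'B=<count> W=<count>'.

Answer: B=3 W=5

Derivation:
-- B to move --
(0,0): no bracket -> illegal
(0,4): flips 1 -> legal
(1,0): flips 1 -> legal
(1,1): no bracket -> illegal
(1,4): no bracket -> illegal
(2,0): flips 1 -> legal
(2,4): no bracket -> illegal
(3,0): no bracket -> illegal
(3,1): no bracket -> illegal
B mobility = 3
-- W to move --
(1,1): no bracket -> illegal
(1,4): no bracket -> illegal
(2,4): flips 2 -> legal
(2,5): no bracket -> illegal
(3,1): flips 1 -> legal
(3,5): no bracket -> illegal
(4,1): no bracket -> illegal
(4,2): flips 2 -> legal
(4,3): flips 3 -> legal
(4,5): flips 2 -> legal
(5,3): no bracket -> illegal
(5,4): no bracket -> illegal
(5,5): no bracket -> illegal
W mobility = 5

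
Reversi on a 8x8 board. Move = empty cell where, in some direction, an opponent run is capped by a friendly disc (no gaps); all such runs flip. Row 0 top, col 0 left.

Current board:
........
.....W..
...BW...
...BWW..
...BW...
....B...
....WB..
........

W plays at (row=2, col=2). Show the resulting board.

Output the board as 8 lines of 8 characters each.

Answer: ........
.....W..
..WWW...
...WWW..
...BW...
....B...
....WB..
........

Derivation:
Place W at (2,2); scan 8 dirs for brackets.
Dir NW: first cell '.' (not opp) -> no flip
Dir N: first cell '.' (not opp) -> no flip
Dir NE: first cell '.' (not opp) -> no flip
Dir W: first cell '.' (not opp) -> no flip
Dir E: opp run (2,3) capped by W -> flip
Dir SW: first cell '.' (not opp) -> no flip
Dir S: first cell '.' (not opp) -> no flip
Dir SE: opp run (3,3) capped by W -> flip
All flips: (2,3) (3,3)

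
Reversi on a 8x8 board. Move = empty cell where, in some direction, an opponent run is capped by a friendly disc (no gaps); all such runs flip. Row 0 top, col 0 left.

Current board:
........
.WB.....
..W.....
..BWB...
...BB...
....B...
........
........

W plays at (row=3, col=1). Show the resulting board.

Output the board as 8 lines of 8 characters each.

Place W at (3,1); scan 8 dirs for brackets.
Dir NW: first cell '.' (not opp) -> no flip
Dir N: first cell '.' (not opp) -> no flip
Dir NE: first cell 'W' (not opp) -> no flip
Dir W: first cell '.' (not opp) -> no flip
Dir E: opp run (3,2) capped by W -> flip
Dir SW: first cell '.' (not opp) -> no flip
Dir S: first cell '.' (not opp) -> no flip
Dir SE: first cell '.' (not opp) -> no flip
All flips: (3,2)

Answer: ........
.WB.....
..W.....
.WWWB...
...BB...
....B...
........
........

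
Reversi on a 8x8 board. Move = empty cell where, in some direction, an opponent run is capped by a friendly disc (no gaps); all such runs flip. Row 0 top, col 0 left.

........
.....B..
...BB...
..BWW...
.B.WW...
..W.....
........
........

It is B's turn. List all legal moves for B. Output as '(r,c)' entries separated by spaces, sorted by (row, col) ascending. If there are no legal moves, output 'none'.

Answer: (3,5) (4,2) (4,5) (5,3) (5,4) (6,3)

Derivation:
(2,2): no bracket -> illegal
(2,5): no bracket -> illegal
(3,5): flips 2 -> legal
(4,2): flips 1 -> legal
(4,5): flips 1 -> legal
(5,1): no bracket -> illegal
(5,3): flips 2 -> legal
(5,4): flips 3 -> legal
(5,5): no bracket -> illegal
(6,1): no bracket -> illegal
(6,2): no bracket -> illegal
(6,3): flips 1 -> legal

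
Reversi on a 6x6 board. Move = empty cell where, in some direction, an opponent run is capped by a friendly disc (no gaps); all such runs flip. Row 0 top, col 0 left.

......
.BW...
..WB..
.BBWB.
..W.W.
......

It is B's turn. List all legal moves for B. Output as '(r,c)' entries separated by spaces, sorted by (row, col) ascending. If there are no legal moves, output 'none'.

Answer: (0,1) (0,2) (1,3) (2,1) (4,3) (5,2) (5,3) (5,4) (5,5)

Derivation:
(0,1): flips 1 -> legal
(0,2): flips 2 -> legal
(0,3): no bracket -> illegal
(1,3): flips 2 -> legal
(2,1): flips 1 -> legal
(2,4): no bracket -> illegal
(3,5): no bracket -> illegal
(4,1): no bracket -> illegal
(4,3): flips 1 -> legal
(4,5): no bracket -> illegal
(5,1): no bracket -> illegal
(5,2): flips 1 -> legal
(5,3): flips 1 -> legal
(5,4): flips 1 -> legal
(5,5): flips 3 -> legal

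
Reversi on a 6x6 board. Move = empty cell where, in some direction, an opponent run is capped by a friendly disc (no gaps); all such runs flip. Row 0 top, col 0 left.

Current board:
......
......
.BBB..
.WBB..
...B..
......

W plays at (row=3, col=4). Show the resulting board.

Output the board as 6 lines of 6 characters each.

Place W at (3,4); scan 8 dirs for brackets.
Dir NW: opp run (2,3), next='.' -> no flip
Dir N: first cell '.' (not opp) -> no flip
Dir NE: first cell '.' (not opp) -> no flip
Dir W: opp run (3,3) (3,2) capped by W -> flip
Dir E: first cell '.' (not opp) -> no flip
Dir SW: opp run (4,3), next='.' -> no flip
Dir S: first cell '.' (not opp) -> no flip
Dir SE: first cell '.' (not opp) -> no flip
All flips: (3,2) (3,3)

Answer: ......
......
.BBB..
.WWWW.
...B..
......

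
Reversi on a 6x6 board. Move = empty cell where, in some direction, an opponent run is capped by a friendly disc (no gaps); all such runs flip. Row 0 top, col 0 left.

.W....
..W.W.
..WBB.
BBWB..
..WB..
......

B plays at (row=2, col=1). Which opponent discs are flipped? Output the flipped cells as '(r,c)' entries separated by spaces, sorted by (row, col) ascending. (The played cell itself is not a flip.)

Dir NW: first cell '.' (not opp) -> no flip
Dir N: first cell '.' (not opp) -> no flip
Dir NE: opp run (1,2), next='.' -> no flip
Dir W: first cell '.' (not opp) -> no flip
Dir E: opp run (2,2) capped by B -> flip
Dir SW: first cell 'B' (not opp) -> no flip
Dir S: first cell 'B' (not opp) -> no flip
Dir SE: opp run (3,2) capped by B -> flip

Answer: (2,2) (3,2)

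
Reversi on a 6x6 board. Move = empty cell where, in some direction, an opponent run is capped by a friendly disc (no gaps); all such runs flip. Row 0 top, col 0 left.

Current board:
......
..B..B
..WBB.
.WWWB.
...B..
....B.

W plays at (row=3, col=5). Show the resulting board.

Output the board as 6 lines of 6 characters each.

Place W at (3,5); scan 8 dirs for brackets.
Dir NW: opp run (2,4), next='.' -> no flip
Dir N: first cell '.' (not opp) -> no flip
Dir NE: edge -> no flip
Dir W: opp run (3,4) capped by W -> flip
Dir E: edge -> no flip
Dir SW: first cell '.' (not opp) -> no flip
Dir S: first cell '.' (not opp) -> no flip
Dir SE: edge -> no flip
All flips: (3,4)

Answer: ......
..B..B
..WBB.
.WWWWW
...B..
....B.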